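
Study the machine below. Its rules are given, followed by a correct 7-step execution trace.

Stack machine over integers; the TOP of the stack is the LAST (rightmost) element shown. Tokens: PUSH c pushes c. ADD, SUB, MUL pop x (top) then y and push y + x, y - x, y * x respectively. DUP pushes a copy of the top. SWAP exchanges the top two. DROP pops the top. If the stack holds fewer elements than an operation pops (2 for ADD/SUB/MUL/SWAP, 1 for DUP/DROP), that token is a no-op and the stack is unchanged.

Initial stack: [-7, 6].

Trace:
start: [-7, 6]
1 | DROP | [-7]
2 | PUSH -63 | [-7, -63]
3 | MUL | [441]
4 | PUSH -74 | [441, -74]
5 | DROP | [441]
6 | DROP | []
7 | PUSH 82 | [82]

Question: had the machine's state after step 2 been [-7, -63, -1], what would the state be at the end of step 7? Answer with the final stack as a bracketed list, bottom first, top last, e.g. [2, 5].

[-7, 82]

state after step 2 := [-7, -63, -1]
3 | MUL | [-7, 63]
4 | PUSH -74 | [-7, 63, -74]
5 | DROP | [-7, 63]
6 | DROP | [-7]
7 | PUSH 82 | [-7, 82]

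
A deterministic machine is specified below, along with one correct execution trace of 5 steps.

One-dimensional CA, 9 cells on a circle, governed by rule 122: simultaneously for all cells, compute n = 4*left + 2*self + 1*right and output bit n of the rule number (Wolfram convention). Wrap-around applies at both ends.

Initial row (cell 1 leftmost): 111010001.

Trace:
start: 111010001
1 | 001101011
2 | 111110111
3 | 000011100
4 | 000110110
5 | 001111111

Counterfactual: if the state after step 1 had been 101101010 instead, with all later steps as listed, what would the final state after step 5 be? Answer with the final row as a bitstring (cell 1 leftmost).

state after step 1 := 101101010
2 | 011110101
3 | 110011010
4 | 111111101
5 | 000000111

000000111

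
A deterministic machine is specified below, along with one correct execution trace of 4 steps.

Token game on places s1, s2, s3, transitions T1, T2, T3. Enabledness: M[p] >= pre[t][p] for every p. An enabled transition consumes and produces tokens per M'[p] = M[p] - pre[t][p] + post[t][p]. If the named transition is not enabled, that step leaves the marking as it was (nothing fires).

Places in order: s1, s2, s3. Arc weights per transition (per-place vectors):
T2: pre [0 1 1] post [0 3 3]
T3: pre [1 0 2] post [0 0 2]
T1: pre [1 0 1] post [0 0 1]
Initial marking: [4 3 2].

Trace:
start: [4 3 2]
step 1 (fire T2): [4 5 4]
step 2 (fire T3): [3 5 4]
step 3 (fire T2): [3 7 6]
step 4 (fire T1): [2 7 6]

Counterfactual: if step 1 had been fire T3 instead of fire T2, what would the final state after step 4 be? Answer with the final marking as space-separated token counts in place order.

1 5 4

(re-executing from step 1 with the substitution; state before step 1: [4 3 2])
step 1 (fire T3): [3 3 2]
step 2 (fire T3): [2 3 2]
step 3 (fire T2): [2 5 4]
step 4 (fire T1): [1 5 4]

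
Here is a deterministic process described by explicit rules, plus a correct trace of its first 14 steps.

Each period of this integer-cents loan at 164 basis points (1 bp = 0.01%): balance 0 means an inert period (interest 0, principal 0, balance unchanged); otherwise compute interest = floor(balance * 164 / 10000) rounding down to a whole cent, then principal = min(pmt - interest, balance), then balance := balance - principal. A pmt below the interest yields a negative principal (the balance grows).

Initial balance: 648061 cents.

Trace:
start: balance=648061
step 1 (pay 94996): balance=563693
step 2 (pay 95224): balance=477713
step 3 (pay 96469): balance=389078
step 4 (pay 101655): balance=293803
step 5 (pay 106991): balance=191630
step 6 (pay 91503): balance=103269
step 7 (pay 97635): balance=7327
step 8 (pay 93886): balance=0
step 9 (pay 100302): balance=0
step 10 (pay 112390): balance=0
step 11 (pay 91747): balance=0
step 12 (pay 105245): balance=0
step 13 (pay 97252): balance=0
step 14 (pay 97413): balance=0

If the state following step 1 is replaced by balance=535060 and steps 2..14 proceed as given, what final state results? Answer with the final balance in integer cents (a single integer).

0

state after step 1 := balance=535060
step 2 (pay 95224): balance=448610
step 3 (pay 96469): balance=359498
step 4 (pay 101655): balance=263738
step 5 (pay 106991): balance=161072
step 6 (pay 91503): balance=72210
step 7 (pay 97635): balance=0
step 8 (pay 93886): balance=0
step 9 (pay 100302): balance=0
step 10 (pay 112390): balance=0
step 11 (pay 91747): balance=0
step 12 (pay 105245): balance=0
step 13 (pay 97252): balance=0
step 14 (pay 97413): balance=0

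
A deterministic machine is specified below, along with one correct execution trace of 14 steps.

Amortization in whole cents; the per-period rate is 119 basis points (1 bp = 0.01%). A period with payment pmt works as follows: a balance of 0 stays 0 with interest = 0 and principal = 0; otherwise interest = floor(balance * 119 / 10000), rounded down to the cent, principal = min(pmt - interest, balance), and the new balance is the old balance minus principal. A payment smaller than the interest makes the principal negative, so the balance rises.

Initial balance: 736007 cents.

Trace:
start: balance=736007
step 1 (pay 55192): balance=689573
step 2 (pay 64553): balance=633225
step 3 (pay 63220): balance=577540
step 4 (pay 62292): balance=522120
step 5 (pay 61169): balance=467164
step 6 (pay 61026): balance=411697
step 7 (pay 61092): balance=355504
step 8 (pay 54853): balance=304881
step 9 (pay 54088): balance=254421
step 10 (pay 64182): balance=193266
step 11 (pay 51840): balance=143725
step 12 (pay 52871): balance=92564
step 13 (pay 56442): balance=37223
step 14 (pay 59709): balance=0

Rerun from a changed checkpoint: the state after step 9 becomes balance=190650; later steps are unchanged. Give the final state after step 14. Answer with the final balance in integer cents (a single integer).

0

state after step 9 := balance=190650
step 10 (pay 64182): balance=128736
step 11 (pay 51840): balance=78427
step 12 (pay 52871): balance=26489
step 13 (pay 56442): balance=0
step 14 (pay 59709): balance=0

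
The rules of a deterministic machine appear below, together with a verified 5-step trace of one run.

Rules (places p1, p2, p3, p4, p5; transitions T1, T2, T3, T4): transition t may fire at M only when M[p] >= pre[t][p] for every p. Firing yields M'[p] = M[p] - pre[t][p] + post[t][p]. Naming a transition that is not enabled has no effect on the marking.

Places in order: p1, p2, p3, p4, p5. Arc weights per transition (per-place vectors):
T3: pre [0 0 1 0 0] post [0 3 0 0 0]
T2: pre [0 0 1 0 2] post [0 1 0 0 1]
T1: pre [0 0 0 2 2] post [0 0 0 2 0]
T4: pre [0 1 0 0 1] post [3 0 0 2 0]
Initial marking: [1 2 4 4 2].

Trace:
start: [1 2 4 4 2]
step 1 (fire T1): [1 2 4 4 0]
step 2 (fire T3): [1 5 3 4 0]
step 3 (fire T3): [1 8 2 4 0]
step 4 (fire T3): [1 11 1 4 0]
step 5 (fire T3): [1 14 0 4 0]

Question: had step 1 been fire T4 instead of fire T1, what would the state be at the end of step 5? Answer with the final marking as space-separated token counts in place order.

4 13 0 6 1

(re-executing from step 1 with the substitution; state before step 1: [1 2 4 4 2])
step 1 (fire T4): [4 1 4 6 1]
step 2 (fire T3): [4 4 3 6 1]
step 3 (fire T3): [4 7 2 6 1]
step 4 (fire T3): [4 10 1 6 1]
step 5 (fire T3): [4 13 0 6 1]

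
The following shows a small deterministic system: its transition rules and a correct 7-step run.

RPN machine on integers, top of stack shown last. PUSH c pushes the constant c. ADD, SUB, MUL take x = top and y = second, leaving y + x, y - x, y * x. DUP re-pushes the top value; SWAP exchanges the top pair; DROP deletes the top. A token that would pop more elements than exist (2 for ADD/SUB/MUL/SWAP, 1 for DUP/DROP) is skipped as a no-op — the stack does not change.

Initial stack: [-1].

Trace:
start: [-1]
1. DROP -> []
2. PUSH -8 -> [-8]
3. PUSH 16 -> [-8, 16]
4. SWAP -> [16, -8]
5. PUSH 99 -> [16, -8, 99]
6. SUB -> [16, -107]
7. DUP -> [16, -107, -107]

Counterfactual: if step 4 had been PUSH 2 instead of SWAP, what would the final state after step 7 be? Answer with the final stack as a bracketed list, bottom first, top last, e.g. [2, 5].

[-8, 16, -97, -97]

(re-executing from step 4 with the substitution; state before step 4: [-8, 16])
4. PUSH 2 -> [-8, 16, 2]
5. PUSH 99 -> [-8, 16, 2, 99]
6. SUB -> [-8, 16, -97]
7. DUP -> [-8, 16, -97, -97]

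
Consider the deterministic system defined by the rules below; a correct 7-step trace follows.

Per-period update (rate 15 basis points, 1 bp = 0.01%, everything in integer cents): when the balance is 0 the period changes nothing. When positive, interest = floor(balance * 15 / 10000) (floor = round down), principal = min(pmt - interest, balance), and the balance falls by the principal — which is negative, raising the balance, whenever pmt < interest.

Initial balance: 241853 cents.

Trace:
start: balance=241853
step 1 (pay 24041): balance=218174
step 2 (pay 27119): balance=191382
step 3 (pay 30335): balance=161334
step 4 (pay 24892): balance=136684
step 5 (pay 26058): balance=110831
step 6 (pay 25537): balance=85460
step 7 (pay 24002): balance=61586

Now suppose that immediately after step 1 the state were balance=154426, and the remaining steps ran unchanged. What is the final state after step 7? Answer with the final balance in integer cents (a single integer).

state after step 1 := balance=154426
step 2 (pay 27119): balance=127538
step 3 (pay 30335): balance=97394
step 4 (pay 24892): balance=72648
step 5 (pay 26058): balance=46698
step 6 (pay 25537): balance=21231
step 7 (pay 24002): balance=0

0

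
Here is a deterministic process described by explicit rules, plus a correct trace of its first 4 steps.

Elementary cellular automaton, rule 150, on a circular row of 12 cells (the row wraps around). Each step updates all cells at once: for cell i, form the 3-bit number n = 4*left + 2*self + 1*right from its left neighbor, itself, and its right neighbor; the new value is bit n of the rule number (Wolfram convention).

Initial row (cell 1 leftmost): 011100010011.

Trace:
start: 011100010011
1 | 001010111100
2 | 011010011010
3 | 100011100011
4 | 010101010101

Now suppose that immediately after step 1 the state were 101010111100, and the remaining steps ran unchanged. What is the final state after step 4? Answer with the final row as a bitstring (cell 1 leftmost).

111001010011

state after step 1 := 101010111100
2 | 101010011011
3 | 001011100001
4 | 111001010011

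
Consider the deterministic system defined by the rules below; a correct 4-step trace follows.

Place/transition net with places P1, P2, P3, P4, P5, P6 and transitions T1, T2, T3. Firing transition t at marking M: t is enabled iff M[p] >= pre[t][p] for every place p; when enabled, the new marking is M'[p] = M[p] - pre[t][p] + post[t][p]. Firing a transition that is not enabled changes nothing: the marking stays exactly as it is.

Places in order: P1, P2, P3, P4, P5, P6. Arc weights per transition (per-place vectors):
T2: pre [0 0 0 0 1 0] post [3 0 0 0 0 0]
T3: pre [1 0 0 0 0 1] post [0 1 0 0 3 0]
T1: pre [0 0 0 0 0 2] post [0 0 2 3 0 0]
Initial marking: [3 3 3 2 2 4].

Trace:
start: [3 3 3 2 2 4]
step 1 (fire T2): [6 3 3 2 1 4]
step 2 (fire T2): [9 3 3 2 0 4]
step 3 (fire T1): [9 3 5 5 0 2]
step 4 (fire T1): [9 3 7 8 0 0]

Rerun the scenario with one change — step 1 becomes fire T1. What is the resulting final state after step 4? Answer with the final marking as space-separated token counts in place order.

6 3 7 8 1 0

(re-executing from step 1 with the substitution; state before step 1: [3 3 3 2 2 4])
step 1 (fire T1): [3 3 5 5 2 2]
step 2 (fire T2): [6 3 5 5 1 2]
step 3 (fire T1): [6 3 7 8 1 0]
step 4 (fire T1): [6 3 7 8 1 0]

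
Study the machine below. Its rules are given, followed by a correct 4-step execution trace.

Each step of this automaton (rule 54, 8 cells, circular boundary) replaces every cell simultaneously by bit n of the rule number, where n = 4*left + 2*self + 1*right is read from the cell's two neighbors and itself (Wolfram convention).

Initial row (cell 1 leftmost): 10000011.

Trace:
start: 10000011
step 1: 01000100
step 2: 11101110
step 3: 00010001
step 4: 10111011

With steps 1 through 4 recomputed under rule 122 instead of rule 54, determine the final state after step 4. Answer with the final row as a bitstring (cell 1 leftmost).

(re-executing steps 1..4 under rule 122; state before step 1: 10000011)
step 1: 11000110
step 2: 11101111
step 3: 00111000
step 4: 01101100

01101100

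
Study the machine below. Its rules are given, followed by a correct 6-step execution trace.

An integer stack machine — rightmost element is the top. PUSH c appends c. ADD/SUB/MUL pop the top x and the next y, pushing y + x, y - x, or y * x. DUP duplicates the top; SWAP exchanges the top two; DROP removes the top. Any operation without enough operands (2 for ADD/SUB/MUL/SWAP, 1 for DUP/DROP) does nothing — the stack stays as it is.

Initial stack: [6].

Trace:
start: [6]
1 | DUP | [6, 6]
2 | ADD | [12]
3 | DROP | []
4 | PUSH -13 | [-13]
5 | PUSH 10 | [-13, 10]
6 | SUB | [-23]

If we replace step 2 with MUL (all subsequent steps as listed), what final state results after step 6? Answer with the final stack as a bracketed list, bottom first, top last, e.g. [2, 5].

(re-executing from step 2 with the substitution; state before step 2: [6, 6])
2 | MUL | [36]
3 | DROP | []
4 | PUSH -13 | [-13]
5 | PUSH 10 | [-13, 10]
6 | SUB | [-23]

[-23]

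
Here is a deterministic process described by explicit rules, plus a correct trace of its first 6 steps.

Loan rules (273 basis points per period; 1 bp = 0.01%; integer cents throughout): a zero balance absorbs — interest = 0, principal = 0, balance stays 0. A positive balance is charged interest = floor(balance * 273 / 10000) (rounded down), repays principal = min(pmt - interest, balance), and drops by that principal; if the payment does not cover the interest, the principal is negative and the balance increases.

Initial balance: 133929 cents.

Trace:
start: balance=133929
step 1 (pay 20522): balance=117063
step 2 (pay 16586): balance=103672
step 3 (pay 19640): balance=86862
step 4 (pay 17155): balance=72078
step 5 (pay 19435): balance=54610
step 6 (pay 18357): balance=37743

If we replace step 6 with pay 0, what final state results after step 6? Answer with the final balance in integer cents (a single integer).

(re-executing from step 6 with the substitution; state before step 6: balance=54610)
step 6 (pay 0): balance=56100

56100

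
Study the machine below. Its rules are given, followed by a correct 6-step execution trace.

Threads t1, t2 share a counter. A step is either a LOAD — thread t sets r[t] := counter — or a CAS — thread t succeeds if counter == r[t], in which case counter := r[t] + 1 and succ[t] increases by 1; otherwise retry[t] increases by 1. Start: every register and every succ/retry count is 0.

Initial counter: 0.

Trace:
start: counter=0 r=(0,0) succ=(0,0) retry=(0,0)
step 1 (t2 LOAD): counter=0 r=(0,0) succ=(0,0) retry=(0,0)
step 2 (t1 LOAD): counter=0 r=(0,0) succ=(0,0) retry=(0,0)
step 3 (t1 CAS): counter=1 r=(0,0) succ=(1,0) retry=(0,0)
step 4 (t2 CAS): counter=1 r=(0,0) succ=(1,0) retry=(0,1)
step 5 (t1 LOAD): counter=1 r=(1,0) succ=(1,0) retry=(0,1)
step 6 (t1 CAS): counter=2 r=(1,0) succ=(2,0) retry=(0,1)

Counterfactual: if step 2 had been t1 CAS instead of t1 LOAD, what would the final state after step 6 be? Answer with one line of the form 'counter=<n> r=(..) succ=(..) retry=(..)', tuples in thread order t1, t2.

counter=2 r=(1,0) succ=(2,0) retry=(1,1)

(re-executing from step 2 with the substitution; state before step 2: counter=0 r=(0,0) succ=(0,0) retry=(0,0))
step 2 (t1 CAS): counter=1 r=(0,0) succ=(1,0) retry=(0,0)
step 3 (t1 CAS): counter=1 r=(0,0) succ=(1,0) retry=(1,0)
step 4 (t2 CAS): counter=1 r=(0,0) succ=(1,0) retry=(1,1)
step 5 (t1 LOAD): counter=1 r=(1,0) succ=(1,0) retry=(1,1)
step 6 (t1 CAS): counter=2 r=(1,0) succ=(2,0) retry=(1,1)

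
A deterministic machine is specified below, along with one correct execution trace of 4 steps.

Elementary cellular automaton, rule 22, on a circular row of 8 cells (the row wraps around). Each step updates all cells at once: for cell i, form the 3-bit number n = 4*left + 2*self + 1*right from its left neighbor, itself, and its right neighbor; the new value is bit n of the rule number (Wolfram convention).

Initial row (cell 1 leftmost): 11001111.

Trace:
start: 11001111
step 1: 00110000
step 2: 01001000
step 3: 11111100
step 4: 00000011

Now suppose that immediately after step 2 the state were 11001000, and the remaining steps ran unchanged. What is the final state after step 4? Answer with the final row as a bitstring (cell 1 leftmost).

state after step 2 := 11001000
step 3: 00111101
step 4: 11000001

11000001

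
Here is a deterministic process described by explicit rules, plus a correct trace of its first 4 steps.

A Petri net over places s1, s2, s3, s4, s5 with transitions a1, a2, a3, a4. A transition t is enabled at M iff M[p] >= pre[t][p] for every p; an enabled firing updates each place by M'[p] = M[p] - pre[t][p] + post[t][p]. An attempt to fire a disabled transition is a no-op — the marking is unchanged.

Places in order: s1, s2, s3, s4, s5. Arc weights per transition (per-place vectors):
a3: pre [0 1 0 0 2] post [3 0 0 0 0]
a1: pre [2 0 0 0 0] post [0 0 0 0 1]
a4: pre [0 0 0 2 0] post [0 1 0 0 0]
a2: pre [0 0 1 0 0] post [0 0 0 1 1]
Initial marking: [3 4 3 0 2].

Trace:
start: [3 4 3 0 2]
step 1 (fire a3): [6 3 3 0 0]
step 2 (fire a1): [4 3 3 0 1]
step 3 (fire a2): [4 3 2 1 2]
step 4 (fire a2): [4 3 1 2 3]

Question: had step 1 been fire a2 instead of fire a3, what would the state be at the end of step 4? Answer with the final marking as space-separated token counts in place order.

(re-executing from step 1 with the substitution; state before step 1: [3 4 3 0 2])
step 1 (fire a2): [3 4 2 1 3]
step 2 (fire a1): [1 4 2 1 4]
step 3 (fire a2): [1 4 1 2 5]
step 4 (fire a2): [1 4 0 3 6]

1 4 0 3 6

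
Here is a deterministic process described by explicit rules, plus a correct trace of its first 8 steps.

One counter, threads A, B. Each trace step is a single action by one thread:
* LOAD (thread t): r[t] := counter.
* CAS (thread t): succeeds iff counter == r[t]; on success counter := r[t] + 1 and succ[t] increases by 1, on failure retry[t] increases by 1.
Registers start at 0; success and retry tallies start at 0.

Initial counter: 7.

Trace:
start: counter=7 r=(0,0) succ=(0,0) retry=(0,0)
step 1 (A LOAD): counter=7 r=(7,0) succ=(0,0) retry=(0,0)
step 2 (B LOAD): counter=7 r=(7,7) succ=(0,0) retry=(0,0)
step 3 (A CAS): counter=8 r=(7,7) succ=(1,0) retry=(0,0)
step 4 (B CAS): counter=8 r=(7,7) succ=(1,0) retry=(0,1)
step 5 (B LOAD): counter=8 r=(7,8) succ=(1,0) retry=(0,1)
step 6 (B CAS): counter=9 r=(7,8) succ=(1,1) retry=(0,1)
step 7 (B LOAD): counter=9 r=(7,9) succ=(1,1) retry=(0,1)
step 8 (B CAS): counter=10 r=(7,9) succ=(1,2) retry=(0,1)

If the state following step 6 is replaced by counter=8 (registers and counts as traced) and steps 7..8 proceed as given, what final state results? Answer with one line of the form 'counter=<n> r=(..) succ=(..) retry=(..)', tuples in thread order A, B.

state after step 6 := counter=8 r=(7,8) succ=(1,1) retry=(0,1)
step 7 (B LOAD): counter=8 r=(7,8) succ=(1,1) retry=(0,1)
step 8 (B CAS): counter=9 r=(7,8) succ=(1,2) retry=(0,1)

counter=9 r=(7,8) succ=(1,2) retry=(0,1)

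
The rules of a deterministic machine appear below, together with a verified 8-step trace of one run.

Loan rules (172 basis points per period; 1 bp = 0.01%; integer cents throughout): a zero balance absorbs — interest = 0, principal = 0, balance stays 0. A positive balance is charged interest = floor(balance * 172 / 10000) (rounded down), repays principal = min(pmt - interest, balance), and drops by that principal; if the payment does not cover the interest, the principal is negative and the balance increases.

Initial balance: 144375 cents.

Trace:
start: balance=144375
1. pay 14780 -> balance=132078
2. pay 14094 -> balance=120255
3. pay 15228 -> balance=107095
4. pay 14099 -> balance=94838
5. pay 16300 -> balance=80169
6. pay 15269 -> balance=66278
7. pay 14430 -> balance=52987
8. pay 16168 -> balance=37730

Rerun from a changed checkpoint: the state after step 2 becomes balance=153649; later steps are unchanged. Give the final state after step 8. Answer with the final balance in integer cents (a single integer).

74721

state after step 2 := balance=153649
3. pay 15228 -> balance=141063
4. pay 14099 -> balance=129390
5. pay 16300 -> balance=115315
6. pay 15269 -> balance=102029
7. pay 14430 -> balance=89353
8. pay 16168 -> balance=74721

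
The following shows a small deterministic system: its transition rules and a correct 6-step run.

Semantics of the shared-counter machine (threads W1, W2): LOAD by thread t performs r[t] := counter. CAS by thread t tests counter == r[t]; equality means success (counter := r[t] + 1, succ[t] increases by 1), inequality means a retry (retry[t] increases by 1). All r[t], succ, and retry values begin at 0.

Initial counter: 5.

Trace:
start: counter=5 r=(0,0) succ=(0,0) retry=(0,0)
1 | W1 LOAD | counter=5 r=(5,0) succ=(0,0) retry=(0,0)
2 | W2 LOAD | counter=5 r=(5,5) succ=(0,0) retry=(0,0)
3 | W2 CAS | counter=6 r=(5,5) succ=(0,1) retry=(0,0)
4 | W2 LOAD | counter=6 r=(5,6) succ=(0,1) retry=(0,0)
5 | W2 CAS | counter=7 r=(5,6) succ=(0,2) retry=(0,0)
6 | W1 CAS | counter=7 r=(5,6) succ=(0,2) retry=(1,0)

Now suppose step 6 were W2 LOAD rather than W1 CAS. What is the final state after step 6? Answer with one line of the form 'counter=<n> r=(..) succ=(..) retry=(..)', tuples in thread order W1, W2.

counter=7 r=(5,7) succ=(0,2) retry=(0,0)

(re-executing from step 6 with the substitution; state before step 6: counter=7 r=(5,6) succ=(0,2) retry=(0,0))
6 | W2 LOAD | counter=7 r=(5,7) succ=(0,2) retry=(0,0)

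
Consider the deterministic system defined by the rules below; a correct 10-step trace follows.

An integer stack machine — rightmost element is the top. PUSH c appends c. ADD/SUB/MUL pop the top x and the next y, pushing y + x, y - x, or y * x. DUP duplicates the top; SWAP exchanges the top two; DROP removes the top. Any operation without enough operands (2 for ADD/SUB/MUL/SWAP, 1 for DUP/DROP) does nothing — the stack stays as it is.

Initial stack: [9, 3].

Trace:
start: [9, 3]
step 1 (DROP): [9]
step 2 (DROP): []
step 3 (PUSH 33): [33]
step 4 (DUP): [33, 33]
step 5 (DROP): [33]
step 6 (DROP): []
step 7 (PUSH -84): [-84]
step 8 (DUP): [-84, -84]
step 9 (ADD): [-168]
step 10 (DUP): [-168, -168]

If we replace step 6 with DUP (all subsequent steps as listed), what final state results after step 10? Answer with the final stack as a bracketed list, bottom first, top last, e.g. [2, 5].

(re-executing from step 6 with the substitution; state before step 6: [33])
step 6 (DUP): [33, 33]
step 7 (PUSH -84): [33, 33, -84]
step 8 (DUP): [33, 33, -84, -84]
step 9 (ADD): [33, 33, -168]
step 10 (DUP): [33, 33, -168, -168]

[33, 33, -168, -168]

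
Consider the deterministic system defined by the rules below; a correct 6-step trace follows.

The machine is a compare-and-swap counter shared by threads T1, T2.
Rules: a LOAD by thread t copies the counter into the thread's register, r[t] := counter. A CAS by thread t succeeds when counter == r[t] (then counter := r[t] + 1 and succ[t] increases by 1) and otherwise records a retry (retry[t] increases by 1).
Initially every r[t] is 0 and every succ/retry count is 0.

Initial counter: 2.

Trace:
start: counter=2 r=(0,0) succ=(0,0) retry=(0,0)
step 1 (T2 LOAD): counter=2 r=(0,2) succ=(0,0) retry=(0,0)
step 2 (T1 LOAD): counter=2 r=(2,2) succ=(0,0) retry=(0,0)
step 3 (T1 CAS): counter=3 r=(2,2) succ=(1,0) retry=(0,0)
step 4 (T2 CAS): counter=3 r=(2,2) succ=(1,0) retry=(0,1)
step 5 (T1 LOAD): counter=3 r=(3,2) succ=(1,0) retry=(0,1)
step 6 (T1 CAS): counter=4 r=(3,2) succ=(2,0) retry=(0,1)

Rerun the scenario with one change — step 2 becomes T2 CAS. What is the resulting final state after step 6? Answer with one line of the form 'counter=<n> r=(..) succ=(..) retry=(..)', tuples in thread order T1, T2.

counter=4 r=(3,2) succ=(1,1) retry=(1,1)

(re-executing from step 2 with the substitution; state before step 2: counter=2 r=(0,2) succ=(0,0) retry=(0,0))
step 2 (T2 CAS): counter=3 r=(0,2) succ=(0,1) retry=(0,0)
step 3 (T1 CAS): counter=3 r=(0,2) succ=(0,1) retry=(1,0)
step 4 (T2 CAS): counter=3 r=(0,2) succ=(0,1) retry=(1,1)
step 5 (T1 LOAD): counter=3 r=(3,2) succ=(0,1) retry=(1,1)
step 6 (T1 CAS): counter=4 r=(3,2) succ=(1,1) retry=(1,1)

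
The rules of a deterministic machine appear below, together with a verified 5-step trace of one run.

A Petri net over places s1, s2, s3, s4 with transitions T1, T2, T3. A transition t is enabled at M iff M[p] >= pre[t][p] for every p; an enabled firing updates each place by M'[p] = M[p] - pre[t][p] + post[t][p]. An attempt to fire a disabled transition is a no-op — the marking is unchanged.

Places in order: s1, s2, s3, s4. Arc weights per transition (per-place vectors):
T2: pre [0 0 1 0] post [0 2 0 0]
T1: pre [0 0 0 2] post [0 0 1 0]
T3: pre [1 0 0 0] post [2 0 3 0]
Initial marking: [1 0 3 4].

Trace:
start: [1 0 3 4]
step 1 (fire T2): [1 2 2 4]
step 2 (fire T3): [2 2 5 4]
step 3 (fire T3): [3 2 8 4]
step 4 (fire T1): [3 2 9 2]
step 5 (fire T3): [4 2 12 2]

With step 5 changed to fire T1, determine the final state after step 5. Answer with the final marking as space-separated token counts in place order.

3 2 10 0

(re-executing from step 5 with the substitution; state before step 5: [3 2 9 2])
step 5 (fire T1): [3 2 10 0]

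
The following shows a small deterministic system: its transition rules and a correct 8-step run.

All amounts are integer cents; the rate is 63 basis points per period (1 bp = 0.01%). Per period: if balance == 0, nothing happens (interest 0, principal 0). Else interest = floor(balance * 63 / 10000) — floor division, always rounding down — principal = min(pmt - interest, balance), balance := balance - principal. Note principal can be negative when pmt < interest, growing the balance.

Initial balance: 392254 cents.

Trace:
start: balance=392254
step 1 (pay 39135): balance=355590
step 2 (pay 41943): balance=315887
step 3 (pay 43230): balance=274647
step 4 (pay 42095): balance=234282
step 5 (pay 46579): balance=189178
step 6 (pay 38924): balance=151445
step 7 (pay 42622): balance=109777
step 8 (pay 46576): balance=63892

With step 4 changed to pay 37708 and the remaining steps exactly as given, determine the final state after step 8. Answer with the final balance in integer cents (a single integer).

(re-executing from step 4 with the substitution; state before step 4: balance=274647)
step 4 (pay 37708): balance=238669
step 5 (pay 46579): balance=193593
step 6 (pay 38924): balance=155888
step 7 (pay 42622): balance=114248
step 8 (pay 46576): balance=68391

68391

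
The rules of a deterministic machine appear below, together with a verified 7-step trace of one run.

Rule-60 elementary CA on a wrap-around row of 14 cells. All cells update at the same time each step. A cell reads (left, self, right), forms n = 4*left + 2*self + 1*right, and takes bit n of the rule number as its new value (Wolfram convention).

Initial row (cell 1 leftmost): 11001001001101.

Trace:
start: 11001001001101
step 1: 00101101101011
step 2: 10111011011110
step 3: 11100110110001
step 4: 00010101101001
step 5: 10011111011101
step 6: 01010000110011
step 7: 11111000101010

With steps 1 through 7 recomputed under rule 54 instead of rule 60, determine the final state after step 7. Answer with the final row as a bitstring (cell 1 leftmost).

11101000011100

(re-executing steps 1..7 under rule 54; state before step 1: 11001001001101)
step 1: 00111111110010
step 2: 01000000001111
step 3: 11100000010000
step 4: 00010000111001
step 5: 10111001000111
step 6: 01000111101000
step 7: 11101000011100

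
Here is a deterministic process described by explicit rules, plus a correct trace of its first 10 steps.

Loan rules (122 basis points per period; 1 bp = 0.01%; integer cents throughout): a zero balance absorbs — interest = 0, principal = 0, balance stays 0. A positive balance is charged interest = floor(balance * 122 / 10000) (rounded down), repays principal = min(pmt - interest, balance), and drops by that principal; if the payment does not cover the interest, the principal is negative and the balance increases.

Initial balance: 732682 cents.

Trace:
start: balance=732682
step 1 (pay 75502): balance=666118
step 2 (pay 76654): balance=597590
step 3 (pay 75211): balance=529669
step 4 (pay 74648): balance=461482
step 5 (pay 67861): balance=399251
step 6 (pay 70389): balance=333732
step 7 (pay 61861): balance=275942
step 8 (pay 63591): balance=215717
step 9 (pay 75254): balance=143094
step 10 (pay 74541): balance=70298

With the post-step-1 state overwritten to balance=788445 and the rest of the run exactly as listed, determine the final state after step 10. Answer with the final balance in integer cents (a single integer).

206734

state after step 1 := balance=788445
step 2 (pay 76654): balance=721410
step 3 (pay 75211): balance=655000
step 4 (pay 74648): balance=588343
step 5 (pay 67861): balance=527659
step 6 (pay 70389): balance=463707
step 7 (pay 61861): balance=407503
step 8 (pay 63591): balance=348883
step 9 (pay 75254): balance=277885
step 10 (pay 74541): balance=206734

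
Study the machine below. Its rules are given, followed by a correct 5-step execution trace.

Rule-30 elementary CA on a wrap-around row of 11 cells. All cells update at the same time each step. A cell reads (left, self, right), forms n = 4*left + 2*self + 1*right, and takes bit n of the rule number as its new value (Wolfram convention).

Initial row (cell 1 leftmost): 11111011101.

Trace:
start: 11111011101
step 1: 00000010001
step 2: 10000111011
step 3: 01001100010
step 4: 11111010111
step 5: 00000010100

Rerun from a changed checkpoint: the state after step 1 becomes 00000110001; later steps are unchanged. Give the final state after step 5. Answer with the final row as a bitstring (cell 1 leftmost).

00010100010

state after step 1 := 00000110001
step 2: 10001101011
step 3: 01011001010
step 4: 11010111011
step 5: 00010100010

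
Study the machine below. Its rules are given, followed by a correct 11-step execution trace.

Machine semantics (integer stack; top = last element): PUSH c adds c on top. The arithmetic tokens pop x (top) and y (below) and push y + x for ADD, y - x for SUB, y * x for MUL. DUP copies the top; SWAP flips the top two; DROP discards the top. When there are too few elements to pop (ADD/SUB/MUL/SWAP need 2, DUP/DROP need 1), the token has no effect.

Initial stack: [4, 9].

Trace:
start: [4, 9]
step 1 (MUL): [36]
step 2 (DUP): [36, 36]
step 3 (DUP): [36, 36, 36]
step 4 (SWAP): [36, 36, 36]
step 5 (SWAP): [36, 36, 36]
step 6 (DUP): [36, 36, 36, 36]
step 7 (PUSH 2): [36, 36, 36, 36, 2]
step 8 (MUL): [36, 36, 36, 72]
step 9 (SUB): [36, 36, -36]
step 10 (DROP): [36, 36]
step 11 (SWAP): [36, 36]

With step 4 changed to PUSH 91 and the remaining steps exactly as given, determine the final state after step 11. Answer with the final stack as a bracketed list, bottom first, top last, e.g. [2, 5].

(re-executing from step 4 with the substitution; state before step 4: [36, 36, 36])
step 4 (PUSH 91): [36, 36, 36, 91]
step 5 (SWAP): [36, 36, 91, 36]
step 6 (DUP): [36, 36, 91, 36, 36]
step 7 (PUSH 2): [36, 36, 91, 36, 36, 2]
step 8 (MUL): [36, 36, 91, 36, 72]
step 9 (SUB): [36, 36, 91, -36]
step 10 (DROP): [36, 36, 91]
step 11 (SWAP): [36, 91, 36]

[36, 91, 36]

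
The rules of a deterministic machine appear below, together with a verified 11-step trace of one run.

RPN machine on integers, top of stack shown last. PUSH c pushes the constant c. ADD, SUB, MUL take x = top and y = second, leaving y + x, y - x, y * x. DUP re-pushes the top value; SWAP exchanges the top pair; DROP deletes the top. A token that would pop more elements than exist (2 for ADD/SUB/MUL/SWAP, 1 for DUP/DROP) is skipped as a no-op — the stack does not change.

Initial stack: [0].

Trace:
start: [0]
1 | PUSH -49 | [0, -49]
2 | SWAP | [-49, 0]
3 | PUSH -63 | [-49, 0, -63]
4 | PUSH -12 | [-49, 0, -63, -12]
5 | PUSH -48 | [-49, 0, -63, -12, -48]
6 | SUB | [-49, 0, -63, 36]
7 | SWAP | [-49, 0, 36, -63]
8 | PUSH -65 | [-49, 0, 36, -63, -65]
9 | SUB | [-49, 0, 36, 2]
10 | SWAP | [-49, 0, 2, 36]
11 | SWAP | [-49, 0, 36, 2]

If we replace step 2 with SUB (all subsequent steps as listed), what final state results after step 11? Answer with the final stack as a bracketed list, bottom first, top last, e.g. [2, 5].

(re-executing from step 2 with the substitution; state before step 2: [0, -49])
2 | SUB | [49]
3 | PUSH -63 | [49, -63]
4 | PUSH -12 | [49, -63, -12]
5 | PUSH -48 | [49, -63, -12, -48]
6 | SUB | [49, -63, 36]
7 | SWAP | [49, 36, -63]
8 | PUSH -65 | [49, 36, -63, -65]
9 | SUB | [49, 36, 2]
10 | SWAP | [49, 2, 36]
11 | SWAP | [49, 36, 2]

[49, 36, 2]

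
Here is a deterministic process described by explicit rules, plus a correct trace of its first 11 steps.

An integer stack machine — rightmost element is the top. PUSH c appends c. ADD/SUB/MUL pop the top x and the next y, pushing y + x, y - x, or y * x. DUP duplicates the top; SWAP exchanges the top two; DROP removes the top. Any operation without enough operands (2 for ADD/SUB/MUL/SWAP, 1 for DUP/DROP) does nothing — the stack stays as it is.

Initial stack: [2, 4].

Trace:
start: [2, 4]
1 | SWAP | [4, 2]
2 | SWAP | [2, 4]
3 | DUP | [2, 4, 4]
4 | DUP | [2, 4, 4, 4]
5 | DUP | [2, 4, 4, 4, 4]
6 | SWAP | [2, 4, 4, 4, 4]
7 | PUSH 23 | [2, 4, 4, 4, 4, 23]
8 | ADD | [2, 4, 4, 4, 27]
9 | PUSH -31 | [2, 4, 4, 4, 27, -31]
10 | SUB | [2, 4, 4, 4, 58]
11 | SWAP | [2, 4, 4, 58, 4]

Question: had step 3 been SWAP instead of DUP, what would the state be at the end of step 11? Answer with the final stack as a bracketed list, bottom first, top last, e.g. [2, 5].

(re-executing from step 3 with the substitution; state before step 3: [2, 4])
3 | SWAP | [4, 2]
4 | DUP | [4, 2, 2]
5 | DUP | [4, 2, 2, 2]
6 | SWAP | [4, 2, 2, 2]
7 | PUSH 23 | [4, 2, 2, 2, 23]
8 | ADD | [4, 2, 2, 25]
9 | PUSH -31 | [4, 2, 2, 25, -31]
10 | SUB | [4, 2, 2, 56]
11 | SWAP | [4, 2, 56, 2]

[4, 2, 56, 2]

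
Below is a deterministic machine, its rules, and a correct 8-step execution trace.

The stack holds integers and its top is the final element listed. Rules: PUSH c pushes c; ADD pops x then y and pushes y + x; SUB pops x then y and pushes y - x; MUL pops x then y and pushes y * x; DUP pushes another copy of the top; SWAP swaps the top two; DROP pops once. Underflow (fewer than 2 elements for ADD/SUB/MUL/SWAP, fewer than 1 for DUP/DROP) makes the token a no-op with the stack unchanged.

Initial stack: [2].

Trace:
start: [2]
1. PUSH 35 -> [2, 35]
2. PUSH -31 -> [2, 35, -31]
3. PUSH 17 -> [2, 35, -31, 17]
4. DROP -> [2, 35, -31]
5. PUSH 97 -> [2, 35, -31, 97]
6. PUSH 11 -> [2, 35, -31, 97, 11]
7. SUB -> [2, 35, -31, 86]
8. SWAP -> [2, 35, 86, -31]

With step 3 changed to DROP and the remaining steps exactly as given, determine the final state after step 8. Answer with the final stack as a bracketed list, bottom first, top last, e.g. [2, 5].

(re-executing from step 3 with the substitution; state before step 3: [2, 35, -31])
3. DROP -> [2, 35]
4. DROP -> [2]
5. PUSH 97 -> [2, 97]
6. PUSH 11 -> [2, 97, 11]
7. SUB -> [2, 86]
8. SWAP -> [86, 2]

[86, 2]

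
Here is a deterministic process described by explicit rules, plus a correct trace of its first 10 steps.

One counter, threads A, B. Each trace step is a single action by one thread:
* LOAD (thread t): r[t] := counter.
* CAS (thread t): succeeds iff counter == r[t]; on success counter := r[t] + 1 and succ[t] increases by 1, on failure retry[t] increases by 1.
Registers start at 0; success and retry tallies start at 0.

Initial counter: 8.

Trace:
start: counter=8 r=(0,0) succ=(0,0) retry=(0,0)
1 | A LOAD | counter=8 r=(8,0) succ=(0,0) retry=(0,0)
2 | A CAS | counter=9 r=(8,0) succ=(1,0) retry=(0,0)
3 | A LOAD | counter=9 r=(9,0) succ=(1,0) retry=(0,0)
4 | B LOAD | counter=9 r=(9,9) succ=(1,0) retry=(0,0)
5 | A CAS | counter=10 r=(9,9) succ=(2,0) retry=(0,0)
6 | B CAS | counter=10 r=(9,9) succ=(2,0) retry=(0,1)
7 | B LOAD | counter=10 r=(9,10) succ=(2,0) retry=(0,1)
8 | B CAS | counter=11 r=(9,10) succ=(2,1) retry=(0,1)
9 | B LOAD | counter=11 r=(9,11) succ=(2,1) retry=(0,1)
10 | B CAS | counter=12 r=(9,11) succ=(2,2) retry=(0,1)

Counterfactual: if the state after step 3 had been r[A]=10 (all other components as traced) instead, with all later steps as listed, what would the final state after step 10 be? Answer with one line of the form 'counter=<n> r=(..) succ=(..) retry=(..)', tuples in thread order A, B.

state after step 3 := counter=9 r=(10,0) succ=(1,0) retry=(0,0)
4 | B LOAD | counter=9 r=(10,9) succ=(1,0) retry=(0,0)
5 | A CAS | counter=9 r=(10,9) succ=(1,0) retry=(1,0)
6 | B CAS | counter=10 r=(10,9) succ=(1,1) retry=(1,0)
7 | B LOAD | counter=10 r=(10,10) succ=(1,1) retry=(1,0)
8 | B CAS | counter=11 r=(10,10) succ=(1,2) retry=(1,0)
9 | B LOAD | counter=11 r=(10,11) succ=(1,2) retry=(1,0)
10 | B CAS | counter=12 r=(10,11) succ=(1,3) retry=(1,0)

counter=12 r=(10,11) succ=(1,3) retry=(1,0)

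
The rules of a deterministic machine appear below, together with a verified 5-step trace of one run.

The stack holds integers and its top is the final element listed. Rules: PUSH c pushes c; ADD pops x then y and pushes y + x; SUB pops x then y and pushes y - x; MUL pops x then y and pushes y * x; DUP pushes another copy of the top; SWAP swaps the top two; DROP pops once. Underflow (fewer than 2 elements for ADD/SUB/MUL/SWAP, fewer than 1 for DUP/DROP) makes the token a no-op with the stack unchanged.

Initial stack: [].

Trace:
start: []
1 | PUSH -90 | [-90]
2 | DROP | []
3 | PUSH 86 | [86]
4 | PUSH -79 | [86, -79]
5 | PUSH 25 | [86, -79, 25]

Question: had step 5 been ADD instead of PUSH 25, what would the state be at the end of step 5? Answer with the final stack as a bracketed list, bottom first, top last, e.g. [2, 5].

(re-executing from step 5 with the substitution; state before step 5: [86, -79])
5 | ADD | [7]

[7]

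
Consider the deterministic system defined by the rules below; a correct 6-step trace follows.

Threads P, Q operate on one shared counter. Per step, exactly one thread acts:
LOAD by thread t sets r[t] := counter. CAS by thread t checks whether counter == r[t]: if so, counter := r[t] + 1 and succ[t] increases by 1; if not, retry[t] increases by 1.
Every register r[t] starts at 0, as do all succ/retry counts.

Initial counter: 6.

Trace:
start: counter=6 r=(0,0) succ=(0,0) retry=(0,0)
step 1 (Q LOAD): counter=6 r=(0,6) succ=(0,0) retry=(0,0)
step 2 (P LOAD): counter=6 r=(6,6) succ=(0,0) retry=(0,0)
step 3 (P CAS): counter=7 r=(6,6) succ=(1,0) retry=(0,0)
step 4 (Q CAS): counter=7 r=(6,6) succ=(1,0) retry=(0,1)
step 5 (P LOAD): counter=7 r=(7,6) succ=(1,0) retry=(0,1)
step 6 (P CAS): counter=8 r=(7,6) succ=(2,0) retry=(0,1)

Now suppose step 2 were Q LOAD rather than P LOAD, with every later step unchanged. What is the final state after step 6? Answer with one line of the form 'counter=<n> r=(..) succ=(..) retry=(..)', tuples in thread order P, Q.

counter=8 r=(7,6) succ=(1,1) retry=(1,0)

(re-executing from step 2 with the substitution; state before step 2: counter=6 r=(0,6) succ=(0,0) retry=(0,0))
step 2 (Q LOAD): counter=6 r=(0,6) succ=(0,0) retry=(0,0)
step 3 (P CAS): counter=6 r=(0,6) succ=(0,0) retry=(1,0)
step 4 (Q CAS): counter=7 r=(0,6) succ=(0,1) retry=(1,0)
step 5 (P LOAD): counter=7 r=(7,6) succ=(0,1) retry=(1,0)
step 6 (P CAS): counter=8 r=(7,6) succ=(1,1) retry=(1,0)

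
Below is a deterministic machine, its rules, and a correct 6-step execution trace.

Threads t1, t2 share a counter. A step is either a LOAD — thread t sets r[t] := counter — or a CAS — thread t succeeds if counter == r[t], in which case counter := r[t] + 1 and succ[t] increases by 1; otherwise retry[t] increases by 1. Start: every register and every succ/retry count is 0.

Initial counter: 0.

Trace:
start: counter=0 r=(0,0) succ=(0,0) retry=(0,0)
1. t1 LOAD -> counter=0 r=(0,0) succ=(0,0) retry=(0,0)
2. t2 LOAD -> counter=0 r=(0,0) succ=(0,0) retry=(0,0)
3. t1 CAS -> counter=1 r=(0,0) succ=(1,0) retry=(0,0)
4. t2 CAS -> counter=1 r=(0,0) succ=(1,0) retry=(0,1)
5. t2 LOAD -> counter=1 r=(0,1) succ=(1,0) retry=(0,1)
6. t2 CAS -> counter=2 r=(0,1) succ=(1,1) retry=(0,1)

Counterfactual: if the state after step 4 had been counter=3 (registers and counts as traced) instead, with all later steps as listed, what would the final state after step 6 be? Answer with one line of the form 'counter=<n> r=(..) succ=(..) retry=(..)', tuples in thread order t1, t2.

state after step 4 := counter=3 r=(0,0) succ=(1,0) retry=(0,1)
5. t2 LOAD -> counter=3 r=(0,3) succ=(1,0) retry=(0,1)
6. t2 CAS -> counter=4 r=(0,3) succ=(1,1) retry=(0,1)

counter=4 r=(0,3) succ=(1,1) retry=(0,1)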